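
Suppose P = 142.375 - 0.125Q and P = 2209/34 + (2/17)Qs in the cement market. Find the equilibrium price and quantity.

P* = 102.5, Q* = 319

Set the two price expressions equal: 142.375 - 0.125Q = 2209/34 + (2/17)Q.
10527/136 = (33/136)Q, so Q* = 319.
P* = 142.375 − (0.125)(319) = 102.5.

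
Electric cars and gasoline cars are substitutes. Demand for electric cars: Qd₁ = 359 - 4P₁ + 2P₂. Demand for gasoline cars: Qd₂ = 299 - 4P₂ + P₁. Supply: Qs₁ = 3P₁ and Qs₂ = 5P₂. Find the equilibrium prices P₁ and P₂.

Market 1: 359 - 4P₁ + 2P₂ = 3P₁ → 7P₁ - 2P₂ = 359.
Market 2: 9P₂ - P₁ = 299.
Eliminating P₂: 9×(1) + 2×(2) gives 61P₁ = 3829, so P₁ = 3829/61.
Back-substitute into (2): P₂ = (299 + 1×3829/61) / 9 = 2452/61.

P₁ = 3829/61, P₂ = 2452/61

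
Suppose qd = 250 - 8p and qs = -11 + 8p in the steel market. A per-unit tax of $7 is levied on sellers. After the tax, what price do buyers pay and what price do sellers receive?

Pre-tax equilibrium: p* = 16.3125, q* = 119.5.
Tax on sellers shifts supply to qs = -11 + 8(p − 7) = -67 + 8p.
250 - 8p = -67 + 8p gives buyer price pb = 19.8125; sellers receive ps = 19.8125 − 7 = 12.8125.
New quantity: q = 250 − 8(19.8125) = 91.5.

Buyers pay $19.8125, sellers receive $12.8125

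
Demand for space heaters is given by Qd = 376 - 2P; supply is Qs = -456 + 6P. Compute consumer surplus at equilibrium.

Equilibrium: 376 - 2P = -456 + 6P gives P* = 104, Q* = 168.
Demand choke price (Qd = 0): P = 188.
CS = ½(188 − 104)(168) = 7056.

Consumer surplus = 7056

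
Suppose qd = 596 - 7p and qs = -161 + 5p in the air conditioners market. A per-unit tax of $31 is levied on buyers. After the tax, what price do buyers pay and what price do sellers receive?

Pre-tax equilibrium: p* = 757/12, q* = 1853/12.
Tax on buyers shifts demand to qd = 596 − 7(p + 31) = 379 - 7p.
379 - 7p = -161 + 5p gives seller price ps = 45; buyers pay pb = 45 + 31 = 76.
New quantity: q = 596 − 7(76) = 64.

Buyers pay $76, sellers receive $45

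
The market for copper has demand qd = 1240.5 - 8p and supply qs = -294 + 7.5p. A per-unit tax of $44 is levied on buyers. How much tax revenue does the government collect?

Tax revenue = 379434/31

Pre-tax equilibrium: p* = 99, q* = 448.5.
Tax on buyers shifts demand to qd = 1240.5 − 8(p + 44) = 888.5 - 8p.
888.5 - 8p = -294 + 7.5p gives seller price ps = 2365/31; buyers pay pb = 2365/31 + 44 = 3729/31.
New quantity: q = 1240.5 − 8(3729/31) = 17247/62.
Revenue = 44 × 17247/62 = 379434/31.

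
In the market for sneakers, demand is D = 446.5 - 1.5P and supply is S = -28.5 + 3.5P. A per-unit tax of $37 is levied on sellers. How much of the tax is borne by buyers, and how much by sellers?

Buyers bear $25.9, sellers bear $11.1

Pre-tax equilibrium: P* = 95, Q* = 304.
Tax on sellers shifts supply to S = -28.5 + 3.5(P − 37) = -158 + 3.5P.
446.5 - 1.5P = -158 + 3.5P gives buyer price Pb = 120.9; sellers receive Ps = 120.9 − 37 = 83.9.
New quantity: Q = 446.5 − 1.5(120.9) = 265.15.
Buyer burden = 120.9 − 95 = 25.9; seller burden = 95 − 83.9 = 11.1.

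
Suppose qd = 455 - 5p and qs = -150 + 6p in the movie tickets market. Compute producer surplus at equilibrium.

Equilibrium: 455 - 5p = -150 + 6p gives p* = 55, q* = 180.
Supply starts at p = 25 (where qs = 0).
PS = ½(55 − 25)(180) = 2700.

Producer surplus = 2700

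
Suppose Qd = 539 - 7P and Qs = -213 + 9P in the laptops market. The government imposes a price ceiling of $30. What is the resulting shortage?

Shortage = 272

Equilibrium price would be P* = 47, so the ceiling at 30 binds.
At P = 30: Qd = 539 − 7(30) = 329, Qs = -213 + 9(30) = 57.
Shortage = 329 − 57 = 272.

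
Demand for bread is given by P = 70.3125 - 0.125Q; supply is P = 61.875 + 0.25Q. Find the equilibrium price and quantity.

Set the two price expressions equal: 70.3125 - 0.125Q = 61.875 + 0.25Q.
8.4375 = 0.375Q, so Q* = 22.5.
P* = 70.3125 − (0.125)(22.5) = 67.5.

P* = 67.5, Q* = 22.5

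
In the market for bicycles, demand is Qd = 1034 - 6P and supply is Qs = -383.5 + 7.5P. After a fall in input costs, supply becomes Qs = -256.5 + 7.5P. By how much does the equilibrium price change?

ΔP = -254/27

Original equilibrium: P* = 105, Q* = 404.
New equilibrium: 1034 - 6P = -256.5 + 7.5P, so 1290.5 = 13.5P and P' = 2581/27; Q' = 1034 − 6(2581/27) = 4144/9.
Change in price: 2581/27 − 105 = -254/27.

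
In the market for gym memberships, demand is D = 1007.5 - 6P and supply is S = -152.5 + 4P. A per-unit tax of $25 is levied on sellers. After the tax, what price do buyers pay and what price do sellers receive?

Pre-tax equilibrium: P* = 116, Q* = 311.5.
Tax on sellers shifts supply to S = -152.5 + 4(P − 25) = -252.5 + 4P.
1007.5 - 6P = -252.5 + 4P gives buyer price Pb = 126; sellers receive Ps = 126 − 25 = 101.
New quantity: Q = 1007.5 − 6(126) = 251.5.

Buyers pay $126, sellers receive $101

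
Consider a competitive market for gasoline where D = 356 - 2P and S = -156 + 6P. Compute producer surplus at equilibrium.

Producer surplus = 4332

Equilibrium: 356 - 2P = -156 + 6P gives P* = 64, Q* = 228.
Supply starts at P = 26 (where S = 0).
PS = ½(64 − 26)(228) = 4332.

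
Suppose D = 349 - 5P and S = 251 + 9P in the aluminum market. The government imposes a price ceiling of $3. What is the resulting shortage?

Shortage = 56

Equilibrium price would be P* = 7, so the ceiling at 3 binds.
At P = 3: D = 349 − 5(3) = 334, S = 251 + 9(3) = 278.
Shortage = 334 − 278 = 56.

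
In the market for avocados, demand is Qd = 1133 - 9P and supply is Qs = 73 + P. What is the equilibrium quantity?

Set Qd = Qs: 1133 - 9P = 73 + P.
1060 = 10P, so P* = 106.
Q* = 1133 − 9(106) = 179.

Q* = 179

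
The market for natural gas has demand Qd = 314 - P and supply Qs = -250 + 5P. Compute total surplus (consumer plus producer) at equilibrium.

Total surplus = 29040

Equilibrium: 314 - P = -250 + 5P gives P* = 94, Q* = 220.
Demand choke price: P = 314; supply starts at P = 50.
CS = ½(314 − 94)(220) = 24200; PS = ½(94 − 50)(220) = 4840.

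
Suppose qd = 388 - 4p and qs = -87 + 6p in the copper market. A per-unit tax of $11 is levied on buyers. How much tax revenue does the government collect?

Pre-tax equilibrium: p* = 47.5, q* = 198.
Tax on buyers shifts demand to qd = 388 − 4(p + 11) = 344 - 4p.
344 - 4p = -87 + 6p gives seller price ps = 43.1; buyers pay pb = 43.1 + 11 = 54.1.
New quantity: q = 388 − 4(54.1) = 171.6.
Revenue = 11 × 171.6 = 1887.6.

Tax revenue = 1887.6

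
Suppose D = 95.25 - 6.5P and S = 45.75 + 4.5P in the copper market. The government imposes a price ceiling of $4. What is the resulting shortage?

Shortage = 5.5

Equilibrium price would be P* = 4.5, so the ceiling at 4 binds.
At P = 4: D = 95.25 − 6.5(4) = 69.25, S = 45.75 + 4.5(4) = 63.75.
Shortage = 69.25 − 63.75 = 5.5.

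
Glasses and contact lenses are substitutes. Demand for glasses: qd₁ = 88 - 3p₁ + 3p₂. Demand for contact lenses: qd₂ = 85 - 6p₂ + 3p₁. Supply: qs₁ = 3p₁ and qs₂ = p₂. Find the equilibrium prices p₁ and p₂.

Market 1: 88 - 3p₁ + 3p₂ = 3p₁ → 6p₁ - 3p₂ = 88.
Market 2: 7p₂ - 3p₁ = 85.
Eliminating p₂: 7×(1) + 3×(2) gives 33p₁ = 871, so p₁ = 871/33.
Back-substitute into (2): p₂ = (85 + 3×871/33) / 7 = 258/11.

p₁ = 871/33, p₂ = 258/11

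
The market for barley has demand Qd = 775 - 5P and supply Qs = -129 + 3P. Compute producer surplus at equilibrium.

Producer surplus = 7350

Equilibrium: 775 - 5P = -129 + 3P gives P* = 113, Q* = 210.
Supply starts at P = 43 (where Qs = 0).
PS = ½(113 − 43)(210) = 7350.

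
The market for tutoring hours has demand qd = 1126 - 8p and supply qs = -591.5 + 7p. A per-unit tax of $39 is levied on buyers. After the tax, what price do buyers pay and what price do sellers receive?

Buyers pay $132.7, sellers receive $93.7

Pre-tax equilibrium: p* = 114.5, q* = 210.
Tax on buyers shifts demand to qd = 1126 − 8(p + 39) = 814 - 8p.
814 - 8p = -591.5 + 7p gives seller price ps = 93.7; buyers pay pb = 93.7 + 39 = 132.7.
New quantity: q = 1126 − 8(132.7) = 64.4.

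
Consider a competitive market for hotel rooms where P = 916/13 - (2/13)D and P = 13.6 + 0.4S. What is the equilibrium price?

P* = 164/3

Set the two price expressions equal: 916/13 - (2/13)Q = 13.6 + 0.4Q.
3696/65 = (36/65)Q, so Q* = 308/3.
P* = 916/13 − (2/13)(308/3) = 164/3.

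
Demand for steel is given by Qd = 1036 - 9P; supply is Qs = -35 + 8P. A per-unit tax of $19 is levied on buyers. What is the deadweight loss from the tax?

Deadweight loss = 12996/17

Pre-tax equilibrium: P* = 63, Q* = 469.
Tax on buyers shifts demand to Qd = 1036 − 9(P + 19) = 865 - 9P.
865 - 9P = -35 + 8P gives seller price Ps = 900/17; buyers pay Pb = 900/17 + 19 = 1223/17.
New quantity: Q = 1036 − 9(1223/17) = 6605/17.
DWL = ½ × 19 × (469 − 6605/17) = 12996/17.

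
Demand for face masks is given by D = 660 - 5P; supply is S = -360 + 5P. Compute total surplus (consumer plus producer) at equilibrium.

Equilibrium: 660 - 5P = -360 + 5P gives P* = 102, Q* = 150.
Demand choke price: P = 132; supply starts at P = 72.
CS = ½(132 − 102)(150) = 2250; PS = ½(102 − 72)(150) = 2250.

Total surplus = 4500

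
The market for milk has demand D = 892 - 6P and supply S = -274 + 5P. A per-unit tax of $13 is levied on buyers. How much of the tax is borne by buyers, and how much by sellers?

Pre-tax equilibrium: P* = 106, Q* = 256.
Tax on buyers shifts demand to D = 892 − 6(P + 13) = 814 - 6P.
814 - 6P = -274 + 5P gives seller price Ps = 1088/11; buyers pay Pb = 1088/11 + 13 = 1231/11.
New quantity: Q = 892 − 6(1231/11) = 2426/11.
Buyer burden = 1231/11 − 106 = 65/11; seller burden = 106 − 1088/11 = 78/11.

Buyers bear 65/11, sellers bear 78/11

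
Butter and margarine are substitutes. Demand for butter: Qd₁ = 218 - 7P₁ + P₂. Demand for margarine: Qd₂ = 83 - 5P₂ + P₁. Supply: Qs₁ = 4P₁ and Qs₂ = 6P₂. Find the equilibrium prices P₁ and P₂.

Market 1: 218 - 7P₁ + P₂ = 4P₁ → 11P₁ - P₂ = 218.
Market 2: 11P₂ - P₁ = 83.
Eliminating P₂: 11×(1) + 1×(2) gives 120P₁ = 2481, so P₁ = 20.675.
Back-substitute into (2): P₂ = (83 + 1×20.675) / 11 = 9.425.

P₁ = 20.675, P₂ = 9.425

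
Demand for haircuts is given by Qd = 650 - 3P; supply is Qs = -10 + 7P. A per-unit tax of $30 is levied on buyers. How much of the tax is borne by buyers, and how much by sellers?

Buyers bear $21, sellers bear $9

Pre-tax equilibrium: P* = 66, Q* = 452.
Tax on buyers shifts demand to Qd = 650 − 3(P + 30) = 560 - 3P.
560 - 3P = -10 + 7P gives seller price Ps = 57; buyers pay Pb = 57 + 30 = 87.
New quantity: Q = 650 − 3(87) = 389.
Buyer burden = 87 − 66 = 21; seller burden = 66 − 57 = 9.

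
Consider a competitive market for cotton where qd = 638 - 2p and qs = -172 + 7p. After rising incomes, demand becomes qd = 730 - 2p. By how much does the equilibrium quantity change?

Δq = 644/9

Original equilibrium: p* = 90, q* = 458.
New equilibrium: 730 - 2p = -172 + 7p, so 902 = 9p and p' = 902/9; q' = 730 − 2(902/9) = 4766/9.
Change in quantity: 4766/9 − 458 = 644/9.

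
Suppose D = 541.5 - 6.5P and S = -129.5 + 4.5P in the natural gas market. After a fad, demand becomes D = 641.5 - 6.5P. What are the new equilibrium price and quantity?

Original equilibrium: P* = 61, Q* = 145.
New equilibrium: 641.5 - 6.5P = -129.5 + 4.5P, so 771 = 11P and P' = 771/11; Q' = 641.5 − 6.5(771/11) = 2045/11.

P' = 771/11, Q' = 2045/11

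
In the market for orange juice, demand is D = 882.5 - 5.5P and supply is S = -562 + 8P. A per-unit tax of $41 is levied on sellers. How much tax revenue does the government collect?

Pre-tax equilibrium: P* = 107, Q* = 294.
Tax on sellers shifts supply to S = -562 + 8(P − 41) = -890 + 8P.
882.5 - 5.5P = -890 + 8P gives buyer price Pb = 3545/27; sellers receive Ps = 3545/27 − 41 = 2438/27.
New quantity: Q = 882.5 − 5.5(3545/27) = 4330/27.
Revenue = 41 × 4330/27 = 177530/27.

Tax revenue = 177530/27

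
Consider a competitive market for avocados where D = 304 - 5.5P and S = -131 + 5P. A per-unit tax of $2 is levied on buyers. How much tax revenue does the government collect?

Tax revenue = 2978/21

Pre-tax equilibrium: P* = 290/7, Q* = 533/7.
Tax on buyers shifts demand to D = 304 − 5.5(P + 2) = 293 - 5.5P.
293 - 5.5P = -131 + 5P gives seller price Ps = 848/21; buyers pay Pb = 848/21 + 2 = 890/21.
New quantity: Q = 304 − 5.5(890/21) = 1489/21.
Revenue = 2 × 1489/21 = 2978/21.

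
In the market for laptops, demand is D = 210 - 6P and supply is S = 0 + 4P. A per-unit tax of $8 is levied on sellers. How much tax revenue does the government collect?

Tax revenue = 518.4

Pre-tax equilibrium: P* = 21, Q* = 84.
Tax on sellers shifts supply to S = 0 + 4(P − 8) = -32 + 4P.
210 - 6P = -32 + 4P gives buyer price Pb = 24.2; sellers receive Ps = 24.2 − 8 = 16.2.
New quantity: Q = 210 − 6(24.2) = 64.8.
Revenue = 8 × 64.8 = 518.4.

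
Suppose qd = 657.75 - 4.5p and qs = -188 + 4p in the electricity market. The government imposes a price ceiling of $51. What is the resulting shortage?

Equilibrium price would be p* = 99.5, so the ceiling at 51 binds.
At p = 51: qd = 657.75 − 4.5(51) = 428.25, qs = -188 + 4(51) = 16.
Shortage = 428.25 − 16 = 412.25.

Shortage = 412.25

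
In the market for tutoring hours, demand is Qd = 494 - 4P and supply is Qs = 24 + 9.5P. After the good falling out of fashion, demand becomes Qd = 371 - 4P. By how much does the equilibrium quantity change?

ΔQ = -779/9

Original equilibrium: P* = 940/27, Q* = 9578/27.
New equilibrium: 371 - 4P = 24 + 9.5P, so 347 = 13.5P and P' = 694/27; Q' = 371 − 4(694/27) = 7241/27.
Change in quantity: 7241/27 − 9578/27 = -779/9.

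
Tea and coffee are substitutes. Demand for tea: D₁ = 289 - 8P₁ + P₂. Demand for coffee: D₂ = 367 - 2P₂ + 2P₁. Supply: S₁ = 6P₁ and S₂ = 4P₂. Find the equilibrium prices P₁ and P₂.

Market 1: 289 - 8P₁ + P₂ = 6P₁ → 14P₁ - P₂ = 289.
Market 2: 6P₂ - 2P₁ = 367.
Eliminating P₂: 6×(1) + 1×(2) gives 82P₁ = 2101, so P₁ = 2101/82.
Back-substitute into (2): P₂ = (367 + 2×2101/82) / 6 = 2858/41.

P₁ = 2101/82, P₂ = 2858/41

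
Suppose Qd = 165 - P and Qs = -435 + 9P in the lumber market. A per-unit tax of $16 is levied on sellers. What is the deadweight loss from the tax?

Deadweight loss = 115.2

Pre-tax equilibrium: P* = 60, Q* = 105.
Tax on sellers shifts supply to Qs = -435 + 9(P − 16) = -579 + 9P.
165 - P = -579 + 9P gives buyer price Pb = 74.4; sellers receive Ps = 74.4 − 16 = 58.4.
New quantity: Q = 165 − 1(74.4) = 90.6.
DWL = ½ × 16 × (105 − 90.6) = 115.2.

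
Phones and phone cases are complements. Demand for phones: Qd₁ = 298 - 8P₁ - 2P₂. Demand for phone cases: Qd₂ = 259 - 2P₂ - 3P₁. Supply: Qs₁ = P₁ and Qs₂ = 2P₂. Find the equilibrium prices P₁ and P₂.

Market 1: 298 - 8P₁ - 2P₂ = P₁ → 9P₁ + 2P₂ = 298.
Market 2: 4P₂ + 3P₁ = 259.
Eliminating P₂: 4×(1) − 2×(2) gives 30P₁ = 674, so P₁ = 337/15.
Back-substitute into (2): P₂ = (259 − 3×337/15) / 4 = 47.9.

P₁ = 337/15, P₂ = 47.9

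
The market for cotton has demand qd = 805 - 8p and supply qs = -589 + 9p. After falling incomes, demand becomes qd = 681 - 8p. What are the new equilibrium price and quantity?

p' = 1270/17, q' = 1417/17

Original equilibrium: p* = 82, q* = 149.
New equilibrium: 681 - 8p = -589 + 9p, so 1270 = 17p and p' = 1270/17; q' = 681 − 8(1270/17) = 1417/17.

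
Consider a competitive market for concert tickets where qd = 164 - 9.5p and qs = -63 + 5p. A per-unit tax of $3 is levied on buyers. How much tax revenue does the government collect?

Pre-tax equilibrium: p* = 454/29, q* = 443/29.
Tax on buyers shifts demand to qd = 164 − 9.5(p + 3) = 135.5 - 9.5p.
135.5 - 9.5p = -63 + 5p gives seller price ps = 397/29; buyers pay pb = 397/29 + 3 = 484/29.
New quantity: q = 164 − 9.5(484/29) = 158/29.
Revenue = 3 × 158/29 = 474/29.

Tax revenue = 474/29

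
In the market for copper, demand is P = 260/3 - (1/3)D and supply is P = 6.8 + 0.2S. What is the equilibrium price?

P* = 36.75

Set the two price expressions equal: 260/3 - (1/3)Q = 6.8 + 0.2Q.
1198/15 = (8/15)Q, so Q* = 149.75.
P* = 260/3 − (1/3)(149.75) = 36.75.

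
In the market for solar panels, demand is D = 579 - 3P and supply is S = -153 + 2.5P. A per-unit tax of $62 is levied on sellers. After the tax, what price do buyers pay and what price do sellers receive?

Pre-tax equilibrium: P* = 1464/11, Q* = 1977/11.
Tax on sellers shifts supply to S = -153 + 2.5(P − 62) = -308 + 2.5P.
579 - 3P = -308 + 2.5P gives buyer price Pb = 1774/11; sellers receive Ps = 1774/11 − 62 = 1092/11.
New quantity: Q = 579 − 3(1774/11) = 1047/11.

Buyers pay 1774/11, sellers receive 1092/11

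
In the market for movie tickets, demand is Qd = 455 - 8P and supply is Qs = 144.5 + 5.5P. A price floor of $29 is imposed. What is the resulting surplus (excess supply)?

Equilibrium price would be P* = 23, so the floor at 29 binds.
At P = 29: Qd = 223, Qs = 304.
Surplus = 304 − 223 = 81.

Surplus = 81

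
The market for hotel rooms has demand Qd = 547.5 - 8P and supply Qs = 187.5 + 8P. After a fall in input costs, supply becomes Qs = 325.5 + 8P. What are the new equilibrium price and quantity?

Original equilibrium: P* = 22.5, Q* = 367.5.
New equilibrium: 547.5 - 8P = 325.5 + 8P, so 222 = 16P and P' = 13.875; Q' = 547.5 − 8(13.875) = 436.5.

P' = 13.875, Q' = 436.5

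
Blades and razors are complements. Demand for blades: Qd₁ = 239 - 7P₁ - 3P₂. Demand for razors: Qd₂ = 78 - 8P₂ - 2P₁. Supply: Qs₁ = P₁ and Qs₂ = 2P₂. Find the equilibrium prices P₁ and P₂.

Market 1: 239 - 7P₁ - 3P₂ = P₁ → 8P₁ + 3P₂ = 239.
Market 2: 10P₂ + 2P₁ = 78.
Eliminating P₂: 10×(1) − 3×(2) gives 74P₁ = 2156, so P₁ = 1078/37.
Back-substitute into (2): P₂ = (78 − 2×1078/37) / 10 = 73/37.

P₁ = 1078/37, P₂ = 73/37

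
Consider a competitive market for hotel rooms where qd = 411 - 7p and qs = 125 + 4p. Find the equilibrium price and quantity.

Set qd = qs: 411 - 7p = 125 + 4p.
286 = 11p, so p* = 26.
q* = 411 − 7(26) = 229.

p* = 26, q* = 229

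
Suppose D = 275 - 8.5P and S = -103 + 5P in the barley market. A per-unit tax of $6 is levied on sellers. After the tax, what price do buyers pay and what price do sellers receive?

Buyers pay 272/9, sellers receive 218/9

Pre-tax equilibrium: P* = 28, Q* = 37.
Tax on sellers shifts supply to S = -103 + 5(P − 6) = -133 + 5P.
275 - 8.5P = -133 + 5P gives buyer price Pb = 272/9; sellers receive Ps = 272/9 − 6 = 218/9.
New quantity: Q = 275 − 8.5(272/9) = 163/9.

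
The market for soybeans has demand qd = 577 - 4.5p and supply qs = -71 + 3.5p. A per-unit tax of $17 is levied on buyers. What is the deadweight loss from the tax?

Pre-tax equilibrium: p* = 81, q* = 212.5.
Tax on buyers shifts demand to qd = 577 − 4.5(p + 17) = 500.5 - 4.5p.
500.5 - 4.5p = -71 + 3.5p gives seller price ps = 71.4375; buyers pay pb = 71.4375 + 17 = 88.4375.
New quantity: q = 577 − 4.5(88.4375) = 179.03125.
DWL = ½ × 17 × (212.5 − 179.03125) = 284.484375.

Deadweight loss = 284.484375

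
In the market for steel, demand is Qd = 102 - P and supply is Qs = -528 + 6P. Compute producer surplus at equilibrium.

Producer surplus = 12

Equilibrium: 102 - P = -528 + 6P gives P* = 90, Q* = 12.
Supply starts at P = 88 (where Qs = 0).
PS = ½(90 − 88)(12) = 12.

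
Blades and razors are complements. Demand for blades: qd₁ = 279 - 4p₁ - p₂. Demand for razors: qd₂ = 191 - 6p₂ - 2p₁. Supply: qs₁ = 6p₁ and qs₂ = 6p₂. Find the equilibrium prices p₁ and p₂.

Market 1: 279 - 4p₁ - p₂ = 6p₁ → 10p₁ + p₂ = 279.
Market 2: 12p₂ + 2p₁ = 191.
Eliminating p₂: 12×(1) − 1×(2) gives 118p₁ = 3157, so p₁ = 3157/118.
Back-substitute into (2): p₂ = (191 − 2×3157/118) / 12 = 676/59.

p₁ = 3157/118, p₂ = 676/59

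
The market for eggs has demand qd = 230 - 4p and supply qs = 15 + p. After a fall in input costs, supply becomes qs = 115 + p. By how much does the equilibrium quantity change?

Original equilibrium: p* = 43, q* = 58.
New equilibrium: 230 - 4p = 115 + p, so 115 = 5p and p' = 23; q' = 230 − 4(23) = 138.
Change in quantity: 138 − 58 = 80.

Δq = 80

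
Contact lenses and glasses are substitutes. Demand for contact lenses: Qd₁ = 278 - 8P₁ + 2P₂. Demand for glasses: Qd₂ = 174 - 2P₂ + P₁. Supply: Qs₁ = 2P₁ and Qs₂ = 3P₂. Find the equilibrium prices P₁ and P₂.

P₁ = 869/24, P₂ = 1009/24

Market 1: 278 - 8P₁ + 2P₂ = 2P₁ → 10P₁ - 2P₂ = 278.
Market 2: 5P₂ - P₁ = 174.
Eliminating P₂: 5×(1) + 2×(2) gives 48P₁ = 1738, so P₁ = 869/24.
Back-substitute into (2): P₂ = (174 + 1×869/24) / 5 = 1009/24.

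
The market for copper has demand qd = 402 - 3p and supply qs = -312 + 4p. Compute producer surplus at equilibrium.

Equilibrium: 402 - 3p = -312 + 4p gives p* = 102, q* = 96.
Supply starts at p = 78 (where qs = 0).
PS = ½(102 − 78)(96) = 1152.

Producer surplus = 1152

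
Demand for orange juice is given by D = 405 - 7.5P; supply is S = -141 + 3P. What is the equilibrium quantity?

Set D = S: 405 - 7.5P = -141 + 3P.
546 = 10.5P, so P* = 52.
Q* = 405 − 7.5(52) = 15.

Q* = 15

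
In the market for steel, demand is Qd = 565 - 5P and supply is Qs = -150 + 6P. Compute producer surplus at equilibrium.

Equilibrium: 565 - 5P = -150 + 6P gives P* = 65, Q* = 240.
Supply starts at P = 25 (where Qs = 0).
PS = ½(65 − 25)(240) = 4800.

Producer surplus = 4800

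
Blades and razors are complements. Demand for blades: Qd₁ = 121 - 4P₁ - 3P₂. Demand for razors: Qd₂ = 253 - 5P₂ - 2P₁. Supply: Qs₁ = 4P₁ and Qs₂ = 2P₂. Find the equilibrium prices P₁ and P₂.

Market 1: 121 - 4P₁ - 3P₂ = 4P₁ → 8P₁ + 3P₂ = 121.
Market 2: 7P₂ + 2P₁ = 253.
Eliminating P₂: 7×(1) − 3×(2) gives 50P₁ = 88, so P₁ = 1.76.
Back-substitute into (2): P₂ = (253 − 2×1.76) / 7 = 35.64.

P₁ = 1.76, P₂ = 35.64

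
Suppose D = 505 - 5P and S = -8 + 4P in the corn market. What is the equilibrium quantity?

Set D = S: 505 - 5P = -8 + 4P.
513 = 9P, so P* = 57.
Q* = 505 − 5(57) = 220.

Q* = 220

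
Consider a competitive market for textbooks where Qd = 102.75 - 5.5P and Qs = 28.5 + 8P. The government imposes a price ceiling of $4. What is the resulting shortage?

Shortage = 20.25

Equilibrium price would be P* = 5.5, so the ceiling at 4 binds.
At P = 4: Qd = 102.75 − 5.5(4) = 80.75, Qs = 28.5 + 8(4) = 60.5.
Shortage = 80.75 − 60.5 = 20.25.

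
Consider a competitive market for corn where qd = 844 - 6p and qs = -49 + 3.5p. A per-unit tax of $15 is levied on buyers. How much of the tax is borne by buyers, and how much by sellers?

Buyers bear 105/19, sellers bear 180/19

Pre-tax equilibrium: p* = 94, q* = 280.
Tax on buyers shifts demand to qd = 844 − 6(p + 15) = 754 - 6p.
754 - 6p = -49 + 3.5p gives seller price ps = 1606/19; buyers pay pb = 1606/19 + 15 = 1891/19.
New quantity: q = 844 − 6(1891/19) = 4690/19.
Buyer burden = 1891/19 − 94 = 105/19; seller burden = 94 − 1606/19 = 180/19.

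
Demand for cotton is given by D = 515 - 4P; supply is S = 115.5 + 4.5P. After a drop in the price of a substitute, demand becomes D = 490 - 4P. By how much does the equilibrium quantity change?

Original equilibrium: P* = 47, Q* = 327.
New equilibrium: 490 - 4P = 115.5 + 4.5P, so 374.5 = 8.5P and P' = 749/17; Q' = 490 − 4(749/17) = 5334/17.
Change in quantity: 5334/17 − 327 = -225/17.

ΔQ = -225/17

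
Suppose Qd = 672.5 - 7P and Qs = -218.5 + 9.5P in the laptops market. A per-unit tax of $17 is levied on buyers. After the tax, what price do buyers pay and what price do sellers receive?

Pre-tax equilibrium: P* = 54, Q* = 294.5.
Tax on buyers shifts demand to Qd = 672.5 − 7(P + 17) = 553.5 - 7P.
553.5 - 7P = -218.5 + 9.5P gives seller price Ps = 1544/33; buyers pay Pb = 1544/33 + 17 = 2105/33.
New quantity: Q = 672.5 − 7(2105/33) = 14915/66.

Buyers pay 2105/33, sellers receive 1544/33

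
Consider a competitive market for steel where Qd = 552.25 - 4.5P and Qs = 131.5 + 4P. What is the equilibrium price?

P* = 49.5

Set Qd = Qs: 552.25 - 4.5P = 131.5 + 4P.
420.75 = 8.5P, so P* = 49.5.
Q* = 552.25 − 4.5(49.5) = 329.5.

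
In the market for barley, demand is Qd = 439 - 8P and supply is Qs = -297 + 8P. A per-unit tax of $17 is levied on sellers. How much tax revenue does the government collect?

Tax revenue = 51

Pre-tax equilibrium: P* = 46, Q* = 71.
Tax on sellers shifts supply to Qs = -297 + 8(P − 17) = -433 + 8P.
439 - 8P = -433 + 8P gives buyer price Pb = 54.5; sellers receive Ps = 54.5 − 17 = 37.5.
New quantity: Q = 439 − 8(54.5) = 3.
Revenue = 17 × 3 = 51.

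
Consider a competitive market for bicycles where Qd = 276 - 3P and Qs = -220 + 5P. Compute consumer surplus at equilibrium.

Consumer surplus = 1350

Equilibrium: 276 - 3P = -220 + 5P gives P* = 62, Q* = 90.
Demand choke price (Qd = 0): P = 92.
CS = ½(92 − 62)(90) = 1350.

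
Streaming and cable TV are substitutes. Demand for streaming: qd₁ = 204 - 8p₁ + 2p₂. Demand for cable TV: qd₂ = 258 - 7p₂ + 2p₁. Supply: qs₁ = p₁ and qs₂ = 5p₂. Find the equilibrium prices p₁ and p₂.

p₁ = 28.5, p₂ = 26.25

Market 1: 204 - 8p₁ + 2p₂ = p₁ → 9p₁ - 2p₂ = 204.
Market 2: 12p₂ - 2p₁ = 258.
Eliminating p₂: 12×(1) + 2×(2) gives 104p₁ = 2964, so p₁ = 28.5.
Back-substitute into (2): p₂ = (258 + 2×28.5) / 12 = 26.25.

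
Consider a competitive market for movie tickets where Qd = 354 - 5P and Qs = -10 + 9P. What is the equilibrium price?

Set Qd = Qs: 354 - 5P = -10 + 9P.
364 = 14P, so P* = 26.
Q* = 354 − 5(26) = 224.

P* = 26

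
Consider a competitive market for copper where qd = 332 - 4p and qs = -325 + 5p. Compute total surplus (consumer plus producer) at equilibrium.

Total surplus = 360

Equilibrium: 332 - 4p = -325 + 5p gives p* = 73, q* = 40.
Demand choke price: p = 83; supply starts at p = 65.
CS = ½(83 − 73)(40) = 200; PS = ½(73 − 65)(40) = 160.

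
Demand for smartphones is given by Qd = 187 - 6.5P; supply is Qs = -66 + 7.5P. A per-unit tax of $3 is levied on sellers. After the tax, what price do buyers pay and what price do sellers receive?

Pre-tax equilibrium: P* = 253/14, Q* = 1947/28.
Tax on sellers shifts supply to Qs = -66 + 7.5(P − 3) = -88.5 + 7.5P.
187 - 6.5P = -88.5 + 7.5P gives buyer price Pb = 551/28; sellers receive Ps = 551/28 − 3 = 467/28.
New quantity: Q = 187 − 6.5(551/28) = 3309/56.

Buyers pay 551/28, sellers receive 467/28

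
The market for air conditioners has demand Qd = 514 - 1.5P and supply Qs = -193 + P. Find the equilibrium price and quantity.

P* = 282.8, Q* = 89.8

Set Qd = Qs: 514 - 1.5P = -193 + P.
707 = 2.5P, so P* = 282.8.
Q* = 514 − 1.5(282.8) = 89.8.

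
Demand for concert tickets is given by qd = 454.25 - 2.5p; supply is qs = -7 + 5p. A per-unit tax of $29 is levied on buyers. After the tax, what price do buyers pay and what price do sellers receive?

Buyers pay 485/6, sellers receive 311/6

Pre-tax equilibrium: p* = 61.5, q* = 300.5.
Tax on buyers shifts demand to qd = 454.25 − 2.5(p + 29) = 381.75 - 2.5p.
381.75 - 2.5p = -7 + 5p gives seller price ps = 311/6; buyers pay pb = 311/6 + 29 = 485/6.
New quantity: q = 454.25 − 2.5(485/6) = 1513/6.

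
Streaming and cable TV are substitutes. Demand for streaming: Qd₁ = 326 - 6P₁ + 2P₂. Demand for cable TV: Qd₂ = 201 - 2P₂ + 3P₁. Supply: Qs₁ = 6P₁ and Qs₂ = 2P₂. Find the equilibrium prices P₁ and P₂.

Market 1: 326 - 6P₁ + 2P₂ = 6P₁ → 12P₁ - 2P₂ = 326.
Market 2: 4P₂ - 3P₁ = 201.
Eliminating P₂: 4×(1) + 2×(2) gives 42P₁ = 1706, so P₁ = 853/21.
Back-substitute into (2): P₂ = (201 + 3×853/21) / 4 = 565/7.

P₁ = 853/21, P₂ = 565/7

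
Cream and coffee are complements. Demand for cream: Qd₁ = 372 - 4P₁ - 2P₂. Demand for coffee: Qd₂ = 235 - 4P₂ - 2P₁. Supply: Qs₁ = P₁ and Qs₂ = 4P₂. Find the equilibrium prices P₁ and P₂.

P₁ = 1253/18, P₂ = 431/36

Market 1: 372 - 4P₁ - 2P₂ = P₁ → 5P₁ + 2P₂ = 372.
Market 2: 8P₂ + 2P₁ = 235.
Eliminating P₂: 8×(1) − 2×(2) gives 36P₁ = 2506, so P₁ = 1253/18.
Back-substitute into (2): P₂ = (235 − 2×1253/18) / 8 = 431/36.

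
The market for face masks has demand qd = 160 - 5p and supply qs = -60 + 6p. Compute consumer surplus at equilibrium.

Consumer surplus = 360

Equilibrium: 160 - 5p = -60 + 6p gives p* = 20, q* = 60.
Demand choke price (qd = 0): p = 32.
CS = ½(32 − 20)(60) = 360.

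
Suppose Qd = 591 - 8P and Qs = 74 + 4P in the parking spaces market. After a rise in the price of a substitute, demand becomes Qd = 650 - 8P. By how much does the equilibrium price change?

Original equilibrium: P* = 517/12, Q* = 739/3.
New equilibrium: 650 - 8P = 74 + 4P, so 576 = 12P and P' = 48; Q' = 650 − 8(48) = 266.
Change in price: 48 − 517/12 = 59/12.

ΔP = 59/12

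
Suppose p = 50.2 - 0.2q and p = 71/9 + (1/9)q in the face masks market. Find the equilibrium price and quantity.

Set the two price expressions equal: 50.2 - 0.2q = 71/9 + (1/9)q.
1904/45 = (14/45)q, so q* = 136.
p* = 50.2 − (0.2)(136) = 23.

p* = 23, q* = 136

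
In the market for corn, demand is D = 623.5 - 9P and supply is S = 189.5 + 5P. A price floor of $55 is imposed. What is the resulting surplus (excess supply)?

Surplus = 336

Equilibrium price would be P* = 31, so the floor at 55 binds.
At P = 55: D = 128.5, S = 464.5.
Surplus = 464.5 − 128.5 = 336.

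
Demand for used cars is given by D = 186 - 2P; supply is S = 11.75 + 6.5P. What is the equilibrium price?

P* = 20.5

Set D = S: 186 - 2P = 11.75 + 6.5P.
174.25 = 8.5P, so P* = 20.5.
Q* = 186 − 2(20.5) = 145.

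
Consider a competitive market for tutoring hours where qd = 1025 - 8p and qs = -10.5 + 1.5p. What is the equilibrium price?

p* = 109

Set qd = qs: 1025 - 8p = -10.5 + 1.5p.
1035.5 = 9.5p, so p* = 109.
q* = 1025 − 8(109) = 153.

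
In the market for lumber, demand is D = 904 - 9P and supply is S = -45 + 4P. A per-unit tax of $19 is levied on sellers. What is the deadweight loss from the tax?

Deadweight loss = 6498/13

Pre-tax equilibrium: P* = 73, Q* = 247.
Tax on sellers shifts supply to S = -45 + 4(P − 19) = -121 + 4P.
904 - 9P = -121 + 4P gives buyer price Pb = 1025/13; sellers receive Ps = 1025/13 − 19 = 778/13.
New quantity: Q = 904 − 9(1025/13) = 2527/13.
DWL = ½ × 19 × (247 − 2527/13) = 6498/13.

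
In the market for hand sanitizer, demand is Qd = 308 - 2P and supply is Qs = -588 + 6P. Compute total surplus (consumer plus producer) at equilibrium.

Total surplus = 2352

Equilibrium: 308 - 2P = -588 + 6P gives P* = 112, Q* = 84.
Demand choke price: P = 154; supply starts at P = 98.
CS = ½(154 − 112)(84) = 1764; PS = ½(112 − 98)(84) = 588.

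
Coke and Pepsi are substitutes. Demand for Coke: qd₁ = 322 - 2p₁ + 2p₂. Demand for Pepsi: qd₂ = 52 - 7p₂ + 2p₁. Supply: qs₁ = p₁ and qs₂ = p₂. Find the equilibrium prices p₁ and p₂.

Market 1: 322 - 2p₁ + 2p₂ = p₁ → 3p₁ - 2p₂ = 322.
Market 2: 8p₂ - 2p₁ = 52.
Eliminating p₂: 8×(1) + 2×(2) gives 20p₁ = 2680, so p₁ = 134.
Back-substitute into (2): p₂ = (52 + 2×134) / 8 = 40.

p₁ = 134, p₂ = 40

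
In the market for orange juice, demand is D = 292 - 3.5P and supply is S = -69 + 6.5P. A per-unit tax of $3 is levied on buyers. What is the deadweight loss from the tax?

Pre-tax equilibrium: P* = 36.1, Q* = 165.65.
Tax on buyers shifts demand to D = 292 − 3.5(P + 3) = 281.5 - 3.5P.
281.5 - 3.5P = -69 + 6.5P gives seller price Ps = 35.05; buyers pay Pb = 35.05 + 3 = 38.05.
New quantity: Q = 292 − 3.5(38.05) = 158.825.
DWL = ½ × 3 × (165.65 − 158.825) = 10.2375.

Deadweight loss = 10.2375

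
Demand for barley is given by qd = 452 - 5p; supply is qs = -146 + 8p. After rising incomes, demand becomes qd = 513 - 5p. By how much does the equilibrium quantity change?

Original equilibrium: p* = 46, q* = 222.
New equilibrium: 513 - 5p = -146 + 8p, so 659 = 13p and p' = 659/13; q' = 513 − 5(659/13) = 3374/13.
Change in quantity: 3374/13 − 222 = 488/13.

Δq = 488/13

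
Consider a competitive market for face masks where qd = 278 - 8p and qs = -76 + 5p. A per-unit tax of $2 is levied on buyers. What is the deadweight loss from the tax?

Deadweight loss = 80/13

Pre-tax equilibrium: p* = 354/13, q* = 782/13.
Tax on buyers shifts demand to qd = 278 − 8(p + 2) = 262 - 8p.
262 - 8p = -76 + 5p gives seller price ps = 26; buyers pay pb = 26 + 2 = 28.
New quantity: q = 278 − 8(28) = 54.
DWL = ½ × 2 × (782/13 − 54) = 80/13.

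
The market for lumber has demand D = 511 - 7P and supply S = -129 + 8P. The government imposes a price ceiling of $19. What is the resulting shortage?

Shortage = 355

Equilibrium price would be P* = 128/3, so the ceiling at 19 binds.
At P = 19: D = 511 − 7(19) = 378, S = -129 + 8(19) = 23.
Shortage = 378 − 23 = 355.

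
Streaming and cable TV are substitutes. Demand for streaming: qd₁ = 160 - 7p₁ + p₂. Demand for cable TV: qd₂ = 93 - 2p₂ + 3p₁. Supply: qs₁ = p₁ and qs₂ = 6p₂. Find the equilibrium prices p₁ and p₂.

p₁ = 1373/61, p₂ = 1224/61

Market 1: 160 - 7p₁ + p₂ = p₁ → 8p₁ - p₂ = 160.
Market 2: 8p₂ - 3p₁ = 93.
Eliminating p₂: 8×(1) + 1×(2) gives 61p₁ = 1373, so p₁ = 1373/61.
Back-substitute into (2): p₂ = (93 + 3×1373/61) / 8 = 1224/61.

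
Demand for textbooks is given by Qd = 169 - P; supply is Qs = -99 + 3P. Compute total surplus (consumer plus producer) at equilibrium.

Total surplus = 6936

Equilibrium: 169 - P = -99 + 3P gives P* = 67, Q* = 102.
Demand choke price: P = 169; supply starts at P = 33.
CS = ½(169 − 67)(102) = 5202; PS = ½(67 − 33)(102) = 1734.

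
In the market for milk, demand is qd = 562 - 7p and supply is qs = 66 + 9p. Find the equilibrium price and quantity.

p* = 31, q* = 345

Set qd = qs: 562 - 7p = 66 + 9p.
496 = 16p, so p* = 31.
q* = 562 − 7(31) = 345.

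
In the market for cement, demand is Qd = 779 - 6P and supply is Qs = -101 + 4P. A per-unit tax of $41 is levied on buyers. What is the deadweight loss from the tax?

Deadweight loss = 2017.2

Pre-tax equilibrium: P* = 88, Q* = 251.
Tax on buyers shifts demand to Qd = 779 − 6(P + 41) = 533 - 6P.
533 - 6P = -101 + 4P gives seller price Ps = 63.4; buyers pay Pb = 63.4 + 41 = 104.4.
New quantity: Q = 779 − 6(104.4) = 152.6.
DWL = ½ × 41 × (251 − 152.6) = 2017.2.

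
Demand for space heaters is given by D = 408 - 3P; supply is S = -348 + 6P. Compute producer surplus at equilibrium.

Equilibrium: 408 - 3P = -348 + 6P gives P* = 84, Q* = 156.
Supply starts at P = 58 (where S = 0).
PS = ½(84 − 58)(156) = 2028.

Producer surplus = 2028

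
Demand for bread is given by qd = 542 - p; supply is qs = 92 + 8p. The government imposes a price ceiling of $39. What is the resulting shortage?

Equilibrium price would be p* = 50, so the ceiling at 39 binds.
At p = 39: qd = 542 − 1(39) = 503, qs = 92 + 8(39) = 404.
Shortage = 503 − 404 = 99.

Shortage = 99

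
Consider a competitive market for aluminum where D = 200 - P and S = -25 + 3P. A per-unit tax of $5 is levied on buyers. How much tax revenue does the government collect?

Tax revenue = 700

Pre-tax equilibrium: P* = 56.25, Q* = 143.75.
Tax on buyers shifts demand to D = 200 − 1(P + 5) = 195 - P.
195 - P = -25 + 3P gives seller price Ps = 55; buyers pay Pb = 55 + 5 = 60.
New quantity: Q = 200 − 1(60) = 140.
Revenue = 5 × 140 = 700.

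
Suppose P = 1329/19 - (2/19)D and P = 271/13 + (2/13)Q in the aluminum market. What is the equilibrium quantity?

Set the two price expressions equal: 1329/19 - (2/19)Q = 271/13 + (2/13)Q.
12128/247 = (64/247)Q, so Q* = 189.5.
P* = 1329/19 − (2/19)(189.5) = 50.

Q* = 189.5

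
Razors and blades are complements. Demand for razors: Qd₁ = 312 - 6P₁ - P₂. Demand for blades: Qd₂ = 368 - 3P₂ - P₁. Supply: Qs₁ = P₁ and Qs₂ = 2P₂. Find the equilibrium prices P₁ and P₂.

P₁ = 596/17, P₂ = 1132/17

Market 1: 312 - 6P₁ - P₂ = P₁ → 7P₁ + P₂ = 312.
Market 2: 5P₂ + P₁ = 368.
Eliminating P₂: 5×(1) − 1×(2) gives 34P₁ = 1192, so P₁ = 596/17.
Back-substitute into (2): P₂ = (368 − 1×596/17) / 5 = 1132/17.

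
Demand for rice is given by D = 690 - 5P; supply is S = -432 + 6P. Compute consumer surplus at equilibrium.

Equilibrium: 690 - 5P = -432 + 6P gives P* = 102, Q* = 180.
Demand choke price (D = 0): P = 138.
CS = ½(138 − 102)(180) = 3240.

Consumer surplus = 3240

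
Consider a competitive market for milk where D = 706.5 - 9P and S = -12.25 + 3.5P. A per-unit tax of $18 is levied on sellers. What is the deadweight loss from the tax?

Pre-tax equilibrium: P* = 57.5, Q* = 189.
Tax on sellers shifts supply to S = -12.25 + 3.5(P − 18) = -75.25 + 3.5P.
706.5 - 9P = -75.25 + 3.5P gives buyer price Pb = 62.54; sellers receive Ps = 62.54 − 18 = 44.54.
New quantity: Q = 706.5 − 9(62.54) = 143.64.
DWL = ½ × 18 × (189 − 143.64) = 408.24.

Deadweight loss = 408.24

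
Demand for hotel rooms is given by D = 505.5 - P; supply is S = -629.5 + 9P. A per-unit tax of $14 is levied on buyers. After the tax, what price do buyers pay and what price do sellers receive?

Buyers pay $126.1, sellers receive $112.1

Pre-tax equilibrium: P* = 113.5, Q* = 392.
Tax on buyers shifts demand to D = 505.5 − 1(P + 14) = 491.5 - P.
491.5 - P = -629.5 + 9P gives seller price Ps = 112.1; buyers pay Pb = 112.1 + 14 = 126.1.
New quantity: Q = 505.5 − 1(126.1) = 379.4.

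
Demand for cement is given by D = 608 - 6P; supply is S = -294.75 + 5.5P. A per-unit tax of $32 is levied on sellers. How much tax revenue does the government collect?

Pre-tax equilibrium: P* = 78.5, Q* = 137.
Tax on sellers shifts supply to S = -294.75 + 5.5(P − 32) = -470.75 + 5.5P.
608 - 6P = -470.75 + 5.5P gives buyer price Pb = 4315/46; sellers receive Ps = 4315/46 − 32 = 2843/46.
New quantity: Q = 608 − 6(4315/46) = 1039/23.
Revenue = 32 × 1039/23 = 33248/23.

Tax revenue = 33248/23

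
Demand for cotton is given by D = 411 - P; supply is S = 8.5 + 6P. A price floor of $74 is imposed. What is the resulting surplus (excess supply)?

Equilibrium price would be P* = 57.5, so the floor at 74 binds.
At P = 74: D = 337, S = 452.5.
Surplus = 452.5 − 337 = 115.5.

Surplus = 115.5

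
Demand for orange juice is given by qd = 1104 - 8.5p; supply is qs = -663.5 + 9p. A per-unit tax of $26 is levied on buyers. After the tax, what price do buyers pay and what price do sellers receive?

Pre-tax equilibrium: p* = 101, q* = 245.5.
Tax on buyers shifts demand to qd = 1104 − 8.5(p + 26) = 883 - 8.5p.
883 - 8.5p = -663.5 + 9p gives seller price ps = 3093/35; buyers pay pb = 3093/35 + 26 = 4003/35.
New quantity: q = 1104 − 8.5(4003/35) = 9229/70.

Buyers pay 4003/35, sellers receive 3093/35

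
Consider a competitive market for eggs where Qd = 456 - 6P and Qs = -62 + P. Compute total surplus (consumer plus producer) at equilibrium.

Equilibrium: 456 - 6P = -62 + P gives P* = 74, Q* = 12.
Demand choke price: P = 76; supply starts at P = 62.
CS = ½(76 − 74)(12) = 12; PS = ½(74 − 62)(12) = 72.

Total surplus = 84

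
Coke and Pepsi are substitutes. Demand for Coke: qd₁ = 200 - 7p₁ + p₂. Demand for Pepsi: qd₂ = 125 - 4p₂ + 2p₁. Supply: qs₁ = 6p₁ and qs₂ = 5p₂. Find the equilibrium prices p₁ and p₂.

Market 1: 200 - 7p₁ + p₂ = 6p₁ → 13p₁ - p₂ = 200.
Market 2: 9p₂ - 2p₁ = 125.
Eliminating p₂: 9×(1) + 1×(2) gives 115p₁ = 1925, so p₁ = 385/23.
Back-substitute into (2): p₂ = (125 + 2×385/23) / 9 = 405/23.

p₁ = 385/23, p₂ = 405/23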